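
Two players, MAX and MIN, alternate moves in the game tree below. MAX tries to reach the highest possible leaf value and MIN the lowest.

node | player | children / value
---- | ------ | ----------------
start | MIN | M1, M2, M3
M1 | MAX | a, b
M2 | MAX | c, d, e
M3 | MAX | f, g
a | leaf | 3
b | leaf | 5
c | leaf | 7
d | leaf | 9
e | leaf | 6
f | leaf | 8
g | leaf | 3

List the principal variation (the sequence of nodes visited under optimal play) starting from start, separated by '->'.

M1 (MAX): max(3, 5) = 5
M2 (MAX): max(7, 9, 6) = 9
M3 (MAX): max(8, 3) = 8
start (MIN): min(5, 9, 8) = 5
At start, MIN picks M1 (lowest: 5).
At M1, MAX picks b (highest: 5).
Terminal value 5.

start -> M1 -> b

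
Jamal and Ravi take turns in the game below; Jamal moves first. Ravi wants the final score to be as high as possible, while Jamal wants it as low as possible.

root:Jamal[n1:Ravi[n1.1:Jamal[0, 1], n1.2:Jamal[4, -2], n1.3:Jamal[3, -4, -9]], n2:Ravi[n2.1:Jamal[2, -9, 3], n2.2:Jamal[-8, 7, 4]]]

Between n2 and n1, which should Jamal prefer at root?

n2

n2.1 (Jamal): min(2, -9, 3) = -9
n2.2 (Jamal): min(-8, 7, 4) = -8
n2 (Ravi): max(-9, -8) = -8
n1.1 (Jamal): min(0, 1) = 0
n1.2 (Jamal): min(4, -2) = -2
n1.3 (Jamal): min(3, -4, -9) = -9
n1 (Ravi): max(0, -2, -9) = 0
Jamal prefers the lower value; n2=-8, n1=0. n2 is better since -8 < 0.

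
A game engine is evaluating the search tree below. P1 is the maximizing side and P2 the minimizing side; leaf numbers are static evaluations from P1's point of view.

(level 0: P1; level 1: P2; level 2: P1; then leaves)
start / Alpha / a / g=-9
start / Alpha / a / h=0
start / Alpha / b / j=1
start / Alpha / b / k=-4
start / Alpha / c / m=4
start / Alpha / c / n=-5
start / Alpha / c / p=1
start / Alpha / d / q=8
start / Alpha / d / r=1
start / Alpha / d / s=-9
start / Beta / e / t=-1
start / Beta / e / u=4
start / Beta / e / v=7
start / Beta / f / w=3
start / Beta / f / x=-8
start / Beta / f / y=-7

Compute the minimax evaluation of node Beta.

e (P1): max(-1, 4, 7) = 7
f (P1): max(3, -8, -7) = 3
Beta (P2): min(7, 3) = 3

3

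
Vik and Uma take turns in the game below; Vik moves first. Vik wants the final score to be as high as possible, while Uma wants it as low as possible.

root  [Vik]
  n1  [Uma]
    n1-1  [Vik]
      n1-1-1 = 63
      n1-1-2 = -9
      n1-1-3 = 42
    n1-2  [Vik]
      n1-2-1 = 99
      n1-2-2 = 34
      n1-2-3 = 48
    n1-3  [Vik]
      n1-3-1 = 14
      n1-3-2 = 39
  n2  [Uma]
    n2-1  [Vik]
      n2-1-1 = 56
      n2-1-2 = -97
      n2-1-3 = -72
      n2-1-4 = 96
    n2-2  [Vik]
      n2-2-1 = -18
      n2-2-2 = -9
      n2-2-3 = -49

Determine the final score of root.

39

n1-1 (Vik): max(63, -9, 42) = 63
n1-2 (Vik): max(99, 34, 48) = 99
n1-3 (Vik): max(14, 39) = 39
n1 (Uma): min(63, 99, 39) = 39
n2-1 (Vik): max(56, -97, -72, 96) = 96
n2-2 (Vik): max(-18, -9, -49) = -9
n2 (Uma): min(96, -9) = -9
root (Vik): max(39, -9) = 39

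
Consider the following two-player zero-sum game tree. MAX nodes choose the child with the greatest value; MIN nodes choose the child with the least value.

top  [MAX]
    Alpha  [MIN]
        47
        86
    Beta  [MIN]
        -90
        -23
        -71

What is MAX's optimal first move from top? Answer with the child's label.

Alpha (MIN): min(47, 86) = 47
Beta (MIN): min(-90, -23, -71) = -90
top (MAX): max(47, -90) = 47
MAX at top wants the highest of {Alpha=47, Beta=-90}, so chooses Alpha.

Alpha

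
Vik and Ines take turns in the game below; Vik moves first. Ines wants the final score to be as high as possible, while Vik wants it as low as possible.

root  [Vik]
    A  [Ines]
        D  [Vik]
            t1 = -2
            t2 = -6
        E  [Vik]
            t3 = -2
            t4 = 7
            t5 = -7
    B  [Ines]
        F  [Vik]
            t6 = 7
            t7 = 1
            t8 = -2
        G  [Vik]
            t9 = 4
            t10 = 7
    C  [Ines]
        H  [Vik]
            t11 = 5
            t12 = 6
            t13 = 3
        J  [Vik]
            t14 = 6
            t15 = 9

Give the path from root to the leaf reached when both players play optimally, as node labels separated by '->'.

D (Vik): min(-2, -6) = -6
E (Vik): min(-2, 7, -7) = -7
A (Ines): max(-6, -7) = -6
F (Vik): min(7, 1, -2) = -2
G (Vik): min(4, 7) = 4
B (Ines): max(-2, 4) = 4
H (Vik): min(5, 6, 3) = 3
J (Vik): min(6, 9) = 6
C (Ines): max(3, 6) = 6
root (Vik): min(-6, 4, 6) = -6
At root, Vik picks A (lowest: -6).
At A, Ines picks D (highest: -6).
At D, Vik picks t2 (lowest: -6).
Terminal value -6.

root -> A -> D -> t2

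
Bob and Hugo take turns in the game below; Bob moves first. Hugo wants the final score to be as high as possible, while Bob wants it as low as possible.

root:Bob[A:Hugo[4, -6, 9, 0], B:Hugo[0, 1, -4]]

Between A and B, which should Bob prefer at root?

A (Hugo): max(4, -6, 9, 0) = 9
B (Hugo): max(0, 1, -4) = 1
Bob prefers the lower value; A=9, B=1. B is better since 1 < 9.

B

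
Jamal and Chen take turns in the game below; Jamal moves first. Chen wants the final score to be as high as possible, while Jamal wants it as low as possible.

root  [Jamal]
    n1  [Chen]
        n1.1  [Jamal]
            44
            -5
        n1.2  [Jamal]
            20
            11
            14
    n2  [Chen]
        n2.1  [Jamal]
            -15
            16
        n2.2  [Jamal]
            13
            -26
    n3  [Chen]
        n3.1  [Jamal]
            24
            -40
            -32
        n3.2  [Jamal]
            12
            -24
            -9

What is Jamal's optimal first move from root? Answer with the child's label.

n3

n1.1 (Jamal): min(44, -5) = -5
n1.2 (Jamal): min(20, 11, 14) = 11
n1 (Chen): max(-5, 11) = 11
n2.1 (Jamal): min(-15, 16) = -15
n2.2 (Jamal): min(13, -26) = -26
n2 (Chen): max(-15, -26) = -15
n3.1 (Jamal): min(24, -40, -32) = -40
n3.2 (Jamal): min(12, -24, -9) = -24
n3 (Chen): max(-40, -24) = -24
root (Jamal): min(11, -15, -24) = -24
Jamal at root wants the lowest of {n1=11, n2=-15, n3=-24}, so chooses n3.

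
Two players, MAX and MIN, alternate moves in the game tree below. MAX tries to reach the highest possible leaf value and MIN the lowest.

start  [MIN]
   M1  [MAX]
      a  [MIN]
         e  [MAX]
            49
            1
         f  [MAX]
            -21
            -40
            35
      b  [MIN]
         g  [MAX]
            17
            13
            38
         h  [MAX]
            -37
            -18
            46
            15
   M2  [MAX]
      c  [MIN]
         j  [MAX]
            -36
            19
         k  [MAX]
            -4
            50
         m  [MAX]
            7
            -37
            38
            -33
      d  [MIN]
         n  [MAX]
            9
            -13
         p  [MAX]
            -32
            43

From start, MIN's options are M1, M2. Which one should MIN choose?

M2

e (MAX): max(49, 1) = 49
f (MAX): max(-21, -40, 35) = 35
a (MIN): min(49, 35) = 35
g (MAX): max(17, 13, 38) = 38
h (MAX): max(-37, -18, 46, 15) = 46
b (MIN): min(38, 46) = 38
M1 (MAX): max(35, 38) = 38
j (MAX): max(-36, 19) = 19
k (MAX): max(-4, 50) = 50
m (MAX): max(7, -37, 38, -33) = 38
c (MIN): min(19, 50, 38) = 19
n (MAX): max(9, -13) = 9
p (MAX): max(-32, 43) = 43
d (MIN): min(9, 43) = 9
M2 (MAX): max(19, 9) = 19
start (MIN): min(38, 19) = 19
MIN at start wants the lowest of {M1=38, M2=19}, so chooses M2.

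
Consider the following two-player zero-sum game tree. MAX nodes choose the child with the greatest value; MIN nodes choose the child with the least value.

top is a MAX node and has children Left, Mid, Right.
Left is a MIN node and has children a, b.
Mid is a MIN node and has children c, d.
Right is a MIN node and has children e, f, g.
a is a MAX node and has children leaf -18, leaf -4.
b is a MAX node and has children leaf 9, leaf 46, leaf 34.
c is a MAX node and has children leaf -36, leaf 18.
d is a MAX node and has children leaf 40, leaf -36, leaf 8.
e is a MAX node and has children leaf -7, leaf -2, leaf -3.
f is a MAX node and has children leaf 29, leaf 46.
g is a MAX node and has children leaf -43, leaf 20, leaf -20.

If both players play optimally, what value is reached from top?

a (MAX): max(-18, -4) = -4
b (MAX): max(9, 46, 34) = 46
Left (MIN): min(-4, 46) = -4
c (MAX): max(-36, 18) = 18
d (MAX): max(40, -36, 8) = 40
Mid (MIN): min(18, 40) = 18
e (MAX): max(-7, -2, -3) = -2
f (MAX): max(29, 46) = 46
g (MAX): max(-43, 20, -20) = 20
Right (MIN): min(-2, 46, 20) = -2
top (MAX): max(-4, 18, -2) = 18

18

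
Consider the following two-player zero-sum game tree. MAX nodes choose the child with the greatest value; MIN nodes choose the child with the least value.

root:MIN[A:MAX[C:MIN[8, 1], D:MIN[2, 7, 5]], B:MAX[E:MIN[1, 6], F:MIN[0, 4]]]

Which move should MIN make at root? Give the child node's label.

B

C (MIN): min(8, 1) = 1
D (MIN): min(2, 7, 5) = 2
A (MAX): max(1, 2) = 2
E (MIN): min(1, 6) = 1
F (MIN): min(0, 4) = 0
B (MAX): max(1, 0) = 1
root (MIN): min(2, 1) = 1
MIN at root wants the lowest of {A=2, B=1}, so chooses B.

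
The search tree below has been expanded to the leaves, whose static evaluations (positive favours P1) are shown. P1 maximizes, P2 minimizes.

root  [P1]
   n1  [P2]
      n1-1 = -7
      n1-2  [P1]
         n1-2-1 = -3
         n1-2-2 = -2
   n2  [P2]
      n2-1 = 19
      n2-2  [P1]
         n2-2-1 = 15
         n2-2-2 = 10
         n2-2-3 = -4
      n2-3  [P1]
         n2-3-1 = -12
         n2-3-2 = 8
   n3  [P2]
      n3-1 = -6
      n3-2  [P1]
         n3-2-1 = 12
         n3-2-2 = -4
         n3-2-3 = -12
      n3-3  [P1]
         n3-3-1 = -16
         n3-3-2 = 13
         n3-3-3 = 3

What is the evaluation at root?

n1-2 (P1): max(-3, -2) = -2
n1 (P2): min(-7, -2) = -7
n2-2 (P1): max(15, 10, -4) = 15
n2-3 (P1): max(-12, 8) = 8
n2 (P2): min(19, 15, 8) = 8
n3-2 (P1): max(12, -4, -12) = 12
n3-3 (P1): max(-16, 13, 3) = 13
n3 (P2): min(-6, 12, 13) = -6
root (P1): max(-7, 8, -6) = 8

8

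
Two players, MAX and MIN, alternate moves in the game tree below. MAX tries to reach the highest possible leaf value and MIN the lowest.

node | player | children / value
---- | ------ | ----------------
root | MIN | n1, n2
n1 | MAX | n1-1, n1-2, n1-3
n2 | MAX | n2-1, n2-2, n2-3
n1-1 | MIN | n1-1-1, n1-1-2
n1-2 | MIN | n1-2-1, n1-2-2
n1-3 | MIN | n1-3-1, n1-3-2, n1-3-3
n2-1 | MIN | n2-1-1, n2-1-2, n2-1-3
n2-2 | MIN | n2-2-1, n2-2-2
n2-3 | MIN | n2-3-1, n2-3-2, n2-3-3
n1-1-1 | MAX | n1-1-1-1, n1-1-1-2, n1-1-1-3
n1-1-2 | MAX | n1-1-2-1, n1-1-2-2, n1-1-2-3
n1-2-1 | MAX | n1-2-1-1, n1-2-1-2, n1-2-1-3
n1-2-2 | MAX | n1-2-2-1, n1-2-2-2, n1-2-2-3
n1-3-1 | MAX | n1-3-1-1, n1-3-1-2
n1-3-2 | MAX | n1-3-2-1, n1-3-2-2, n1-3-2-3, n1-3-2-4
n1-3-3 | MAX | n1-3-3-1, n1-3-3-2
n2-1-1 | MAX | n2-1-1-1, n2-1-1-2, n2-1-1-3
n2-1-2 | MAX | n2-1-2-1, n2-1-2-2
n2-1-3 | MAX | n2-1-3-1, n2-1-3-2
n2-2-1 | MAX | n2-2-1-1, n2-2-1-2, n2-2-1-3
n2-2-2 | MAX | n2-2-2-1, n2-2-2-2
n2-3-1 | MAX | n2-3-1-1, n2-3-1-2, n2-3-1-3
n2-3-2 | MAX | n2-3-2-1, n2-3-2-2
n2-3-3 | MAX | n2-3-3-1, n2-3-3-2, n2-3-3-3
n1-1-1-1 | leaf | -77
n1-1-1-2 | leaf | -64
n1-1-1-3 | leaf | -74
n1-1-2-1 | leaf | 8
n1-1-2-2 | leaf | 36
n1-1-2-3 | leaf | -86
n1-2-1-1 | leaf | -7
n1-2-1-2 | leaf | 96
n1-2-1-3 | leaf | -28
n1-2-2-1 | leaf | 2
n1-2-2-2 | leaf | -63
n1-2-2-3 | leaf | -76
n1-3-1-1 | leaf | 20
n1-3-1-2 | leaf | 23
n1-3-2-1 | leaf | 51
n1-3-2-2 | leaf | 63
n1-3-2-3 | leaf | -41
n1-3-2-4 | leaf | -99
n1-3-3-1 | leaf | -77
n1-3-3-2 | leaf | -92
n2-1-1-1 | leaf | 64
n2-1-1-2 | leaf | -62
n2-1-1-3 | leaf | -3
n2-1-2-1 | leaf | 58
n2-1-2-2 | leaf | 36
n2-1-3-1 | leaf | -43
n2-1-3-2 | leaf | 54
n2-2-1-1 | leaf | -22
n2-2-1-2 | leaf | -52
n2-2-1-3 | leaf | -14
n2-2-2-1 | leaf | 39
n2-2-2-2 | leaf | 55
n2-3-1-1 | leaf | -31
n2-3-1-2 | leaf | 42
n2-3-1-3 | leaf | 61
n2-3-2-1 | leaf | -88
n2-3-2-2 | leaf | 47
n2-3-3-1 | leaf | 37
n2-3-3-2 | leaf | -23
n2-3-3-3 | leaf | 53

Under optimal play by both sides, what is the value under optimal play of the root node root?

2

n1-1-1 (MAX): max(-77, -64, -74) = -64
n1-1-2 (MAX): max(8, 36, -86) = 36
n1-1 (MIN): min(-64, 36) = -64
n1-2-1 (MAX): max(-7, 96, -28) = 96
n1-2-2 (MAX): max(2, -63, -76) = 2
n1-2 (MIN): min(96, 2) = 2
n1-3-1 (MAX): max(20, 23) = 23
n1-3-2 (MAX): max(51, 63, -41, -99) = 63
n1-3-3 (MAX): max(-77, -92) = -77
n1-3 (MIN): min(23, 63, -77) = -77
n1 (MAX): max(-64, 2, -77) = 2
n2-1-1 (MAX): max(64, -62, -3) = 64
n2-1-2 (MAX): max(58, 36) = 58
n2-1-3 (MAX): max(-43, 54) = 54
n2-1 (MIN): min(64, 58, 54) = 54
n2-2-1 (MAX): max(-22, -52, -14) = -14
n2-2-2 (MAX): max(39, 55) = 55
n2-2 (MIN): min(-14, 55) = -14
n2-3-1 (MAX): max(-31, 42, 61) = 61
n2-3-2 (MAX): max(-88, 47) = 47
n2-3-3 (MAX): max(37, -23, 53) = 53
n2-3 (MIN): min(61, 47, 53) = 47
n2 (MAX): max(54, -14, 47) = 54
root (MIN): min(2, 54) = 2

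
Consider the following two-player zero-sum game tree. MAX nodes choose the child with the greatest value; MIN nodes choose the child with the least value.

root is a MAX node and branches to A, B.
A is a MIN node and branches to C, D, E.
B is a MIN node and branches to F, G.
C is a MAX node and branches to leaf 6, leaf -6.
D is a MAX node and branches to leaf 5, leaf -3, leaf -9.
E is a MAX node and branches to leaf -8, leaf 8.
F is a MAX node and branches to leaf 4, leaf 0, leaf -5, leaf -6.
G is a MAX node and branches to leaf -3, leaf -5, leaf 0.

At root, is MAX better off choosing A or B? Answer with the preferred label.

A

C (MAX): max(6, -6) = 6
D (MAX): max(5, -3, -9) = 5
E (MAX): max(-8, 8) = 8
A (MIN): min(6, 5, 8) = 5
F (MAX): max(4, 0, -5, -6) = 4
G (MAX): max(-3, -5, 0) = 0
B (MIN): min(4, 0) = 0
MAX prefers the higher value; A=5, B=0. A is better since 5 > 0.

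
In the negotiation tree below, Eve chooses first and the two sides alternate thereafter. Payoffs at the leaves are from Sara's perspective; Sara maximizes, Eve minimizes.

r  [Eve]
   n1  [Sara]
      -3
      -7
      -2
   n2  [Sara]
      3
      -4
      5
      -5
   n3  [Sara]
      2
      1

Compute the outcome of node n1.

n1 (Sara): max(-3, -7, -2) = -2

-2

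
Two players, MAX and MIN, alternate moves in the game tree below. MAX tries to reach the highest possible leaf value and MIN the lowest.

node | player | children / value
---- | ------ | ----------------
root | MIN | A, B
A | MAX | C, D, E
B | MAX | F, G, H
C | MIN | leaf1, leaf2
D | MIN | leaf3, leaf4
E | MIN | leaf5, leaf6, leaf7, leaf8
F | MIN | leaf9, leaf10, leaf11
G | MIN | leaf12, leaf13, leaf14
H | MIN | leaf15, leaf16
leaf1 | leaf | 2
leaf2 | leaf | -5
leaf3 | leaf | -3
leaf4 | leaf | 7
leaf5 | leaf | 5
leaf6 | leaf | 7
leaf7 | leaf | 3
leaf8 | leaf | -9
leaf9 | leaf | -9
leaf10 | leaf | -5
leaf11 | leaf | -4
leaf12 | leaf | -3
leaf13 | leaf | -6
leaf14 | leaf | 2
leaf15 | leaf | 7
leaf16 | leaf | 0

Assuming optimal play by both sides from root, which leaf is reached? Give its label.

leaf3

C (MIN): min(2, -5) = -5
D (MIN): min(-3, 7) = -3
E (MIN): min(5, 7, 3, -9) = -9
A (MAX): max(-5, -3, -9) = -3
F (MIN): min(-9, -5, -4) = -9
G (MIN): min(-3, -6, 2) = -6
H (MIN): min(7, 0) = 0
B (MAX): max(-9, -6, 0) = 0
root (MIN): min(-3, 0) = -3
At root, MIN picks A (lowest: -3).
At A, MAX picks D (highest: -3).
At D, MIN picks leaf3 (lowest: -3).
Terminal value -3.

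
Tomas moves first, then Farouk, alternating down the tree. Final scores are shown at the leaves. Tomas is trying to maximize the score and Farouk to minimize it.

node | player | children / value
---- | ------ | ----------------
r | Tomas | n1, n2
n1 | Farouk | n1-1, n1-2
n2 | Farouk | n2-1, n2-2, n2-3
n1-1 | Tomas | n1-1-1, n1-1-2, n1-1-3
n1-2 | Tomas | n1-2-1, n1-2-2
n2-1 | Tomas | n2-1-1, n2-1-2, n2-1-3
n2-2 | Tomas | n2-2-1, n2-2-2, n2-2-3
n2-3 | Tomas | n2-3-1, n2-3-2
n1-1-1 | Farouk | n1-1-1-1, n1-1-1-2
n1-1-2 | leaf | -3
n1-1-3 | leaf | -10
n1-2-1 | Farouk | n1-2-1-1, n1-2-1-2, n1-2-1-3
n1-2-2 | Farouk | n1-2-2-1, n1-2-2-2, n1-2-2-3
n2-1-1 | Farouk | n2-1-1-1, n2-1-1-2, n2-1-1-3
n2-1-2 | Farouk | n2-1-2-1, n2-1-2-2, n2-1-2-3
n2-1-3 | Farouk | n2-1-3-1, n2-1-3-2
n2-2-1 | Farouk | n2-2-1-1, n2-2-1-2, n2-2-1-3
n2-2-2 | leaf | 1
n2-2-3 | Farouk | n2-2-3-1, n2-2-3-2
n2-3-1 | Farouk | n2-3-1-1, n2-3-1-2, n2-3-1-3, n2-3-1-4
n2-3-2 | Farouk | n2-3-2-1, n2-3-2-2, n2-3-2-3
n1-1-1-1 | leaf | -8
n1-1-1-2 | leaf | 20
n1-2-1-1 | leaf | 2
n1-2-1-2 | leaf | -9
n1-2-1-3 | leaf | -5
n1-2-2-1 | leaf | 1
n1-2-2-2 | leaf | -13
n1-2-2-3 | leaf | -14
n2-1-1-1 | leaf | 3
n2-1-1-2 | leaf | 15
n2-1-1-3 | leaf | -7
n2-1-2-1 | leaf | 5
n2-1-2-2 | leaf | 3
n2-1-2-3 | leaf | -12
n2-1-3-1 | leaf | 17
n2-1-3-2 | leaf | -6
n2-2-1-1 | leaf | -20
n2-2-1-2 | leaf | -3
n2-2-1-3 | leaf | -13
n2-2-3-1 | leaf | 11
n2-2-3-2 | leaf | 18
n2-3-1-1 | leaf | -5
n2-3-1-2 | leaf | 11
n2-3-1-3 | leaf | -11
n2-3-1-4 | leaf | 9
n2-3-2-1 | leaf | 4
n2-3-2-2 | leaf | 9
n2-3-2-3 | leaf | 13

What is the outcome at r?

-6

n1-1-1 (Farouk): min(-8, 20) = -8
n1-1 (Tomas): max(-8, -3, -10) = -3
n1-2-1 (Farouk): min(2, -9, -5) = -9
n1-2-2 (Farouk): min(1, -13, -14) = -14
n1-2 (Tomas): max(-9, -14) = -9
n1 (Farouk): min(-3, -9) = -9
n2-1-1 (Farouk): min(3, 15, -7) = -7
n2-1-2 (Farouk): min(5, 3, -12) = -12
n2-1-3 (Farouk): min(17, -6) = -6
n2-1 (Tomas): max(-7, -12, -6) = -6
n2-2-1 (Farouk): min(-20, -3, -13) = -20
n2-2-3 (Farouk): min(11, 18) = 11
n2-2 (Tomas): max(-20, 1, 11) = 11
n2-3-1 (Farouk): min(-5, 11, -11, 9) = -11
n2-3-2 (Farouk): min(4, 9, 13) = 4
n2-3 (Tomas): max(-11, 4) = 4
n2 (Farouk): min(-6, 11, 4) = -6
r (Tomas): max(-9, -6) = -6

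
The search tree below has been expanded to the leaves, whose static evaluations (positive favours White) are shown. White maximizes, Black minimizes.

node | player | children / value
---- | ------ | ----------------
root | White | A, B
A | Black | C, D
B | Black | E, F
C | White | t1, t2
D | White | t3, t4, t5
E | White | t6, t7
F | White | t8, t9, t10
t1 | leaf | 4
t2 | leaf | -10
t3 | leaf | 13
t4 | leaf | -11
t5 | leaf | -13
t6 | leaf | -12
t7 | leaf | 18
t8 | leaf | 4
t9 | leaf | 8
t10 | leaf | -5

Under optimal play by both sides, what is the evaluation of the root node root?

8

C (White): max(4, -10) = 4
D (White): max(13, -11, -13) = 13
A (Black): min(4, 13) = 4
E (White): max(-12, 18) = 18
F (White): max(4, 8, -5) = 8
B (Black): min(18, 8) = 8
root (White): max(4, 8) = 8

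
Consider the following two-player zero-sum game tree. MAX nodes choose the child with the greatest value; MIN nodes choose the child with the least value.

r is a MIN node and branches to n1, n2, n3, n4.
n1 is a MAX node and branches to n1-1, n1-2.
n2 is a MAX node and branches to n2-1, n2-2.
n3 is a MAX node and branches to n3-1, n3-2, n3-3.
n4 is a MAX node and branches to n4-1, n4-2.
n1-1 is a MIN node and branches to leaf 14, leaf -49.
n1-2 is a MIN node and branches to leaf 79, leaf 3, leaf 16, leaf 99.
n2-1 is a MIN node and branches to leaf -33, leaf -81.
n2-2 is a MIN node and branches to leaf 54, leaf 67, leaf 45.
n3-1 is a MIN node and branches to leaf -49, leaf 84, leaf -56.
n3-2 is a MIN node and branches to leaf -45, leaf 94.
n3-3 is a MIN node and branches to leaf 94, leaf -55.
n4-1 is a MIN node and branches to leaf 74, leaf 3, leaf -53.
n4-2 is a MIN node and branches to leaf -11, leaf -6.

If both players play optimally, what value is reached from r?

n1-1 (MIN): min(14, -49) = -49
n1-2 (MIN): min(79, 3, 16, 99) = 3
n1 (MAX): max(-49, 3) = 3
n2-1 (MIN): min(-33, -81) = -81
n2-2 (MIN): min(54, 67, 45) = 45
n2 (MAX): max(-81, 45) = 45
n3-1 (MIN): min(-49, 84, -56) = -56
n3-2 (MIN): min(-45, 94) = -45
n3-3 (MIN): min(94, -55) = -55
n3 (MAX): max(-56, -45, -55) = -45
n4-1 (MIN): min(74, 3, -53) = -53
n4-2 (MIN): min(-11, -6) = -11
n4 (MAX): max(-53, -11) = -11
r (MIN): min(3, 45, -45, -11) = -45

-45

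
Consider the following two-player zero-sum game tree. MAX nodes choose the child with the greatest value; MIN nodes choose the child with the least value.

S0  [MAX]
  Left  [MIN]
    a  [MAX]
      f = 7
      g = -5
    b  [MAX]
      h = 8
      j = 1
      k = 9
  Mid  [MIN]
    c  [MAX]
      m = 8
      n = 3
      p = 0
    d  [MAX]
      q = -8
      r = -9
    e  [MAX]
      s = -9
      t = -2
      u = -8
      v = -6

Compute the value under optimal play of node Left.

7

a (MAX): max(7, -5) = 7
b (MAX): max(8, 1, 9) = 9
Left (MIN): min(7, 9) = 7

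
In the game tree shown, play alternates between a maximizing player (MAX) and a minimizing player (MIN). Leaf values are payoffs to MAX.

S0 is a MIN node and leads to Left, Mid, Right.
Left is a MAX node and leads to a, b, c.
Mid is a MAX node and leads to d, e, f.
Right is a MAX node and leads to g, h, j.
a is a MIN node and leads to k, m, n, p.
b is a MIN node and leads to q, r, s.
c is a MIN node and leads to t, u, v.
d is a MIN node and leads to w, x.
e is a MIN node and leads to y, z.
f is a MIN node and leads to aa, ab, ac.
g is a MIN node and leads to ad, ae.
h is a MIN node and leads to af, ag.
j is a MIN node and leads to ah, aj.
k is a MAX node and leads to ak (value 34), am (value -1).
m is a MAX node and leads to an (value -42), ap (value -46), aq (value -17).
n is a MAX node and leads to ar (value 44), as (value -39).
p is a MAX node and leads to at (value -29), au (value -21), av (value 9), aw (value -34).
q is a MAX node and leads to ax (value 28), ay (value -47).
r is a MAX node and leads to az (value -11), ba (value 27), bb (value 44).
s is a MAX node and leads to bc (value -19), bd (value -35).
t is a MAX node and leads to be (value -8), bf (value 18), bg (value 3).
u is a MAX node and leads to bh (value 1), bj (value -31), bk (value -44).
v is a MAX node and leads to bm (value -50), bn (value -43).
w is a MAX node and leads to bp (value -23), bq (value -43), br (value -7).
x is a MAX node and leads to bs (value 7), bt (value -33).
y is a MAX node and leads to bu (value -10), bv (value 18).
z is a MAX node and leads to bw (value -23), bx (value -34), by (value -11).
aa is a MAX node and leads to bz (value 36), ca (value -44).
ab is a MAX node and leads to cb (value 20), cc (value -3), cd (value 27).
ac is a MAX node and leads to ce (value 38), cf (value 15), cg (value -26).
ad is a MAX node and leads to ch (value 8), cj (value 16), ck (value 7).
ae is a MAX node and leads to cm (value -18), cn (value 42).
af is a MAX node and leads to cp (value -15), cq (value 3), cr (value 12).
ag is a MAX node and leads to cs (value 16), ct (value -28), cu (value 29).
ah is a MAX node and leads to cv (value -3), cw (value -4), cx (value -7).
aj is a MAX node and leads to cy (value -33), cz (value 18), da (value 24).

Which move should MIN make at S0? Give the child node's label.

Left

k (MAX): max(34, -1) = 34
m (MAX): max(-42, -46, -17) = -17
n (MAX): max(44, -39) = 44
p (MAX): max(-29, -21, 9, -34) = 9
a (MIN): min(34, -17, 44, 9) = -17
q (MAX): max(28, -47) = 28
r (MAX): max(-11, 27, 44) = 44
s (MAX): max(-19, -35) = -19
b (MIN): min(28, 44, -19) = -19
t (MAX): max(-8, 18, 3) = 18
u (MAX): max(1, -31, -44) = 1
v (MAX): max(-50, -43) = -43
c (MIN): min(18, 1, -43) = -43
Left (MAX): max(-17, -19, -43) = -17
w (MAX): max(-23, -43, -7) = -7
x (MAX): max(7, -33) = 7
d (MIN): min(-7, 7) = -7
y (MAX): max(-10, 18) = 18
z (MAX): max(-23, -34, -11) = -11
e (MIN): min(18, -11) = -11
aa (MAX): max(36, -44) = 36
ab (MAX): max(20, -3, 27) = 27
ac (MAX): max(38, 15, -26) = 38
f (MIN): min(36, 27, 38) = 27
Mid (MAX): max(-7, -11, 27) = 27
ad (MAX): max(8, 16, 7) = 16
ae (MAX): max(-18, 42) = 42
g (MIN): min(16, 42) = 16
af (MAX): max(-15, 3, 12) = 12
ag (MAX): max(16, -28, 29) = 29
h (MIN): min(12, 29) = 12
ah (MAX): max(-3, -4, -7) = -3
aj (MAX): max(-33, 18, 24) = 24
j (MIN): min(-3, 24) = -3
Right (MAX): max(16, 12, -3) = 16
S0 (MIN): min(-17, 27, 16) = -17
MIN at S0 wants the lowest of {Left=-17, Mid=27, Right=16}, so chooses Left.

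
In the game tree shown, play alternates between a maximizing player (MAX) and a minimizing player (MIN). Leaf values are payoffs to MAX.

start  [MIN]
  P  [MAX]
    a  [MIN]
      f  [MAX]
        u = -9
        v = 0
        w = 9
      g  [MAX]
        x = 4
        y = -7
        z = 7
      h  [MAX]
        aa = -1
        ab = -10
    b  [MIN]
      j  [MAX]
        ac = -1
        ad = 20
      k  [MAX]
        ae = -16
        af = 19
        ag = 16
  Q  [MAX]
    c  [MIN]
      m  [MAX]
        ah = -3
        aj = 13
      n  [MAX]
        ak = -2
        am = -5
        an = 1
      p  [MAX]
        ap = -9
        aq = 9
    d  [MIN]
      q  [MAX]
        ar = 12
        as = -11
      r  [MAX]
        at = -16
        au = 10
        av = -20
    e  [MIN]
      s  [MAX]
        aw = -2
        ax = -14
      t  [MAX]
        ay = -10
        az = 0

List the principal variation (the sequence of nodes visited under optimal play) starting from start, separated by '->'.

f (MAX): max(-9, 0, 9) = 9
g (MAX): max(4, -7, 7) = 7
h (MAX): max(-1, -10) = -1
a (MIN): min(9, 7, -1) = -1
j (MAX): max(-1, 20) = 20
k (MAX): max(-16, 19, 16) = 19
b (MIN): min(20, 19) = 19
P (MAX): max(-1, 19) = 19
m (MAX): max(-3, 13) = 13
n (MAX): max(-2, -5, 1) = 1
p (MAX): max(-9, 9) = 9
c (MIN): min(13, 1, 9) = 1
q (MAX): max(12, -11) = 12
r (MAX): max(-16, 10, -20) = 10
d (MIN): min(12, 10) = 10
s (MAX): max(-2, -14) = -2
t (MAX): max(-10, 0) = 0
e (MIN): min(-2, 0) = -2
Q (MAX): max(1, 10, -2) = 10
start (MIN): min(19, 10) = 10
At start, MIN picks Q (lowest: 10).
At Q, MAX picks d (highest: 10).
At d, MIN picks r (lowest: 10).
At r, MAX picks au (highest: 10).
Terminal value 10.

start -> Q -> d -> r -> au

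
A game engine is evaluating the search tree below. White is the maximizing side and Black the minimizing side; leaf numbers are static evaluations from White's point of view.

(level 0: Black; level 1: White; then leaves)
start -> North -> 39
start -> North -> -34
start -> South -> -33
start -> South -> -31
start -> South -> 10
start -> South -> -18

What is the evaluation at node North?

North (White): max(39, -34) = 39

39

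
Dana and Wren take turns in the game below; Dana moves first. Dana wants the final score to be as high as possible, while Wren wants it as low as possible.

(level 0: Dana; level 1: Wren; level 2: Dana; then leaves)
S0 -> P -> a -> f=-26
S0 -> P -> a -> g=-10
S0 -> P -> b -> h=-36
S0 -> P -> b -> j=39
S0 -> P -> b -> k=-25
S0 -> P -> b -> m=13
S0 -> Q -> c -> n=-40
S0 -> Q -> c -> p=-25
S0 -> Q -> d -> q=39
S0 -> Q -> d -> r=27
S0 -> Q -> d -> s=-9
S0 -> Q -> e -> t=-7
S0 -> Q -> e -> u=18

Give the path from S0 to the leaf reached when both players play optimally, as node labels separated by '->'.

a (Dana): max(-26, -10) = -10
b (Dana): max(-36, 39, -25, 13) = 39
P (Wren): min(-10, 39) = -10
c (Dana): max(-40, -25) = -25
d (Dana): max(39, 27, -9) = 39
e (Dana): max(-7, 18) = 18
Q (Wren): min(-25, 39, 18) = -25
S0 (Dana): max(-10, -25) = -10
At S0, Dana picks P (highest: -10).
At P, Wren picks a (lowest: -10).
At a, Dana picks g (highest: -10).
Terminal value -10.

S0 -> P -> a -> g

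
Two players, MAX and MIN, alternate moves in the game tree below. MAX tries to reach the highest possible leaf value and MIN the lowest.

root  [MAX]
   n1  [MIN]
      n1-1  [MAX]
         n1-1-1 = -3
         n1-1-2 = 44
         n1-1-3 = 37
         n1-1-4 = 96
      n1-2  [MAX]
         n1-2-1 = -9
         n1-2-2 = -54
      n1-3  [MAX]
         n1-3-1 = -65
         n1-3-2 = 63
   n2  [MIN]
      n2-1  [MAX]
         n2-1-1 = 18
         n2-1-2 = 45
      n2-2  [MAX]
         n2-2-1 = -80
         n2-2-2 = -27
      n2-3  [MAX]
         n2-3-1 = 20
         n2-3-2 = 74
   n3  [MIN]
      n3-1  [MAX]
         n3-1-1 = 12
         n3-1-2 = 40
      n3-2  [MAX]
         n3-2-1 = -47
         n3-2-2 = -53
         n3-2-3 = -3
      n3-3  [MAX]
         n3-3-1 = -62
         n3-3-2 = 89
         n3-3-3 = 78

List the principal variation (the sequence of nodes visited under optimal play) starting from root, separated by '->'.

root -> n3 -> n3-2 -> n3-2-3

n1-1 (MAX): max(-3, 44, 37, 96) = 96
n1-2 (MAX): max(-9, -54) = -9
n1-3 (MAX): max(-65, 63) = 63
n1 (MIN): min(96, -9, 63) = -9
n2-1 (MAX): max(18, 45) = 45
n2-2 (MAX): max(-80, -27) = -27
n2-3 (MAX): max(20, 74) = 74
n2 (MIN): min(45, -27, 74) = -27
n3-1 (MAX): max(12, 40) = 40
n3-2 (MAX): max(-47, -53, -3) = -3
n3-3 (MAX): max(-62, 89, 78) = 89
n3 (MIN): min(40, -3, 89) = -3
root (MAX): max(-9, -27, -3) = -3
At root, MAX picks n3 (highest: -3).
At n3, MIN picks n3-2 (lowest: -3).
At n3-2, MAX picks n3-2-3 (highest: -3).
Terminal value -3.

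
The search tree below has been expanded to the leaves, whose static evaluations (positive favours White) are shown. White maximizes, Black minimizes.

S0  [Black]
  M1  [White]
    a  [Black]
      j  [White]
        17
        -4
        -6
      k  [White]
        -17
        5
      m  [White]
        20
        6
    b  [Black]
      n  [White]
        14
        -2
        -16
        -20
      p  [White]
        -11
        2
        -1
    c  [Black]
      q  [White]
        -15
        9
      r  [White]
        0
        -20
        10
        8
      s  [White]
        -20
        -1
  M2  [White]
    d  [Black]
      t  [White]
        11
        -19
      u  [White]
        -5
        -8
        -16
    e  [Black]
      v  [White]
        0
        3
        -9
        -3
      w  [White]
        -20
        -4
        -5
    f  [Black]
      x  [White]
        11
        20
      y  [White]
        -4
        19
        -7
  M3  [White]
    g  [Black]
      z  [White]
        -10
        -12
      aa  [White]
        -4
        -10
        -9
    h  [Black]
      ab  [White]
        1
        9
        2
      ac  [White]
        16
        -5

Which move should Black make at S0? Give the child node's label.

j (White): max(17, -4, -6) = 17
k (White): max(-17, 5) = 5
m (White): max(20, 6) = 20
a (Black): min(17, 5, 20) = 5
n (White): max(14, -2, -16, -20) = 14
p (White): max(-11, 2, -1) = 2
b (Black): min(14, 2) = 2
q (White): max(-15, 9) = 9
r (White): max(0, -20, 10, 8) = 10
s (White): max(-20, -1) = -1
c (Black): min(9, 10, -1) = -1
M1 (White): max(5, 2, -1) = 5
t (White): max(11, -19) = 11
u (White): max(-5, -8, -16) = -5
d (Black): min(11, -5) = -5
v (White): max(0, 3, -9, -3) = 3
w (White): max(-20, -4, -5) = -4
e (Black): min(3, -4) = -4
x (White): max(11, 20) = 20
y (White): max(-4, 19, -7) = 19
f (Black): min(20, 19) = 19
M2 (White): max(-5, -4, 19) = 19
z (White): max(-10, -12) = -10
aa (White): max(-4, -10, -9) = -4
g (Black): min(-10, -4) = -10
ab (White): max(1, 9, 2) = 9
ac (White): max(16, -5) = 16
h (Black): min(9, 16) = 9
M3 (White): max(-10, 9) = 9
S0 (Black): min(5, 19, 9) = 5
Black at S0 wants the lowest of {M1=5, M2=19, M3=9}, so chooses M1.

M1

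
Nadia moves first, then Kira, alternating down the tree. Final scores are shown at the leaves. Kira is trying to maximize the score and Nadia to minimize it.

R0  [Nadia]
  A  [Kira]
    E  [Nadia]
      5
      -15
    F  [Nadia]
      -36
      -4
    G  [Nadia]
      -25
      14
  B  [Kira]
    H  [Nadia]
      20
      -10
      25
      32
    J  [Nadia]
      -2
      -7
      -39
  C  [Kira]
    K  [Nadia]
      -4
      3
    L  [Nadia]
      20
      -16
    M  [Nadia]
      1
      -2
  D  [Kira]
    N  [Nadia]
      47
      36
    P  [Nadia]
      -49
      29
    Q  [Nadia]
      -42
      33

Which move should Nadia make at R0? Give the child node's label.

E (Nadia): min(5, -15) = -15
F (Nadia): min(-36, -4) = -36
G (Nadia): min(-25, 14) = -25
A (Kira): max(-15, -36, -25) = -15
H (Nadia): min(20, -10, 25, 32) = -10
J (Nadia): min(-2, -7, -39) = -39
B (Kira): max(-10, -39) = -10
K (Nadia): min(-4, 3) = -4
L (Nadia): min(20, -16) = -16
M (Nadia): min(1, -2) = -2
C (Kira): max(-4, -16, -2) = -2
N (Nadia): min(47, 36) = 36
P (Nadia): min(-49, 29) = -49
Q (Nadia): min(-42, 33) = -42
D (Kira): max(36, -49, -42) = 36
R0 (Nadia): min(-15, -10, -2, 36) = -15
Nadia at R0 wants the lowest of {A=-15, B=-10, C=-2, D=36}, so chooses A.

A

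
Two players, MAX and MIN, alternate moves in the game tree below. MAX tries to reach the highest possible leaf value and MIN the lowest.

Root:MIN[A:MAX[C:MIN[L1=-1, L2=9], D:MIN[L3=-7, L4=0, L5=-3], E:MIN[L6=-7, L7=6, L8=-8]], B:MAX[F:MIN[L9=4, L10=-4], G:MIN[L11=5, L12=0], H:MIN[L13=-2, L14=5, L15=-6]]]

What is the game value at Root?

-1

C (MIN): min(-1, 9) = -1
D (MIN): min(-7, 0, -3) = -7
E (MIN): min(-7, 6, -8) = -8
A (MAX): max(-1, -7, -8) = -1
F (MIN): min(4, -4) = -4
G (MIN): min(5, 0) = 0
H (MIN): min(-2, 5, -6) = -6
B (MAX): max(-4, 0, -6) = 0
Root (MIN): min(-1, 0) = -1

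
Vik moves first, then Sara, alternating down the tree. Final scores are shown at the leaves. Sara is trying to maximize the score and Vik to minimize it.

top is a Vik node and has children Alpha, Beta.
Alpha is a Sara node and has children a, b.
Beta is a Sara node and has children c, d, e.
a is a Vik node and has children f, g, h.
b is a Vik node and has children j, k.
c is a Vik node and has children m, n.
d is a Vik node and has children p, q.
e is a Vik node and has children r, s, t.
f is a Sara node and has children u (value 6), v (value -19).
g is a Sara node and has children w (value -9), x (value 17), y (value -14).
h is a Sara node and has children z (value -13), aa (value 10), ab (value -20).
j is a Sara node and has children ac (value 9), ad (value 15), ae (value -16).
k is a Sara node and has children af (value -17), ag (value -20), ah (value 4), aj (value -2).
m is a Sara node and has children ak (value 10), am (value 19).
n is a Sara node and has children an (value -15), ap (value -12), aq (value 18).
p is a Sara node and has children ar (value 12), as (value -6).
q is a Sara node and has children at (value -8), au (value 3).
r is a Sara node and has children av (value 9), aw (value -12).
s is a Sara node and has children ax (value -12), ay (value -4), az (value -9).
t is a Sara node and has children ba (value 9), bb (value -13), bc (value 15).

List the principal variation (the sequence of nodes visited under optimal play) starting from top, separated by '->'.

top -> Alpha -> a -> f -> u

f (Sara): max(6, -19) = 6
g (Sara): max(-9, 17, -14) = 17
h (Sara): max(-13, 10, -20) = 10
a (Vik): min(6, 17, 10) = 6
j (Sara): max(9, 15, -16) = 15
k (Sara): max(-17, -20, 4, -2) = 4
b (Vik): min(15, 4) = 4
Alpha (Sara): max(6, 4) = 6
m (Sara): max(10, 19) = 19
n (Sara): max(-15, -12, 18) = 18
c (Vik): min(19, 18) = 18
p (Sara): max(12, -6) = 12
q (Sara): max(-8, 3) = 3
d (Vik): min(12, 3) = 3
r (Sara): max(9, -12) = 9
s (Sara): max(-12, -4, -9) = -4
t (Sara): max(9, -13, 15) = 15
e (Vik): min(9, -4, 15) = -4
Beta (Sara): max(18, 3, -4) = 18
top (Vik): min(6, 18) = 6
At top, Vik picks Alpha (lowest: 6).
At Alpha, Sara picks a (highest: 6).
At a, Vik picks f (lowest: 6).
At f, Sara picks u (highest: 6).
Terminal value 6.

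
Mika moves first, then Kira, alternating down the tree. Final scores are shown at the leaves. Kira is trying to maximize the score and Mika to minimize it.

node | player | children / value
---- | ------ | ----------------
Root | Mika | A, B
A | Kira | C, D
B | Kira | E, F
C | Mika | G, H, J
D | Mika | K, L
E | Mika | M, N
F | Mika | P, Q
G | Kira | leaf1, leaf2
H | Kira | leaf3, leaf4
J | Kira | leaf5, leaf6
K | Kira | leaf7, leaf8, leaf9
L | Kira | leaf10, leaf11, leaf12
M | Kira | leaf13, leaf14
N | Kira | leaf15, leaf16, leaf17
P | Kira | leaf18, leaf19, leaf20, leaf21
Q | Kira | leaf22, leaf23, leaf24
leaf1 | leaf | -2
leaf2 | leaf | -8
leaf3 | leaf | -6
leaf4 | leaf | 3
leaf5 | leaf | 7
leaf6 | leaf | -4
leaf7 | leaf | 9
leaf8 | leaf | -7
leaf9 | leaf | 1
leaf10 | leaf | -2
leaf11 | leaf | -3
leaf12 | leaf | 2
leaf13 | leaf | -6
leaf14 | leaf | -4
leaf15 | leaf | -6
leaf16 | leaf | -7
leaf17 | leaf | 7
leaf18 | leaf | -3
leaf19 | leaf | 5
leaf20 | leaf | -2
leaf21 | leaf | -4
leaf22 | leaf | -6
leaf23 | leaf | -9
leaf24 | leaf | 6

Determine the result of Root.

G (Kira): max(-2, -8) = -2
H (Kira): max(-6, 3) = 3
J (Kira): max(7, -4) = 7
C (Mika): min(-2, 3, 7) = -2
K (Kira): max(9, -7, 1) = 9
L (Kira): max(-2, -3, 2) = 2
D (Mika): min(9, 2) = 2
A (Kira): max(-2, 2) = 2
M (Kira): max(-6, -4) = -4
N (Kira): max(-6, -7, 7) = 7
E (Mika): min(-4, 7) = -4
P (Kira): max(-3, 5, -2, -4) = 5
Q (Kira): max(-6, -9, 6) = 6
F (Mika): min(5, 6) = 5
B (Kira): max(-4, 5) = 5
Root (Mika): min(2, 5) = 2

2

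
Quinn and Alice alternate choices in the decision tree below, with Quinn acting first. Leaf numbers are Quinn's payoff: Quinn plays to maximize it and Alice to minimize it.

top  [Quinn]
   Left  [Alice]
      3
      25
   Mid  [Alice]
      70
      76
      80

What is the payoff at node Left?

Left (Alice): min(3, 25) = 3

3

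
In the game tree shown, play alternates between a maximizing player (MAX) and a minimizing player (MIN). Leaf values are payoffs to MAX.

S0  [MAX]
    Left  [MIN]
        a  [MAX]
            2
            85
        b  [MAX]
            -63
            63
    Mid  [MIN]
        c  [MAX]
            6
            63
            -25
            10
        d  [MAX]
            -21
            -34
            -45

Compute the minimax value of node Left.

a (MAX): max(2, 85) = 85
b (MAX): max(-63, 63) = 63
Left (MIN): min(85, 63) = 63

63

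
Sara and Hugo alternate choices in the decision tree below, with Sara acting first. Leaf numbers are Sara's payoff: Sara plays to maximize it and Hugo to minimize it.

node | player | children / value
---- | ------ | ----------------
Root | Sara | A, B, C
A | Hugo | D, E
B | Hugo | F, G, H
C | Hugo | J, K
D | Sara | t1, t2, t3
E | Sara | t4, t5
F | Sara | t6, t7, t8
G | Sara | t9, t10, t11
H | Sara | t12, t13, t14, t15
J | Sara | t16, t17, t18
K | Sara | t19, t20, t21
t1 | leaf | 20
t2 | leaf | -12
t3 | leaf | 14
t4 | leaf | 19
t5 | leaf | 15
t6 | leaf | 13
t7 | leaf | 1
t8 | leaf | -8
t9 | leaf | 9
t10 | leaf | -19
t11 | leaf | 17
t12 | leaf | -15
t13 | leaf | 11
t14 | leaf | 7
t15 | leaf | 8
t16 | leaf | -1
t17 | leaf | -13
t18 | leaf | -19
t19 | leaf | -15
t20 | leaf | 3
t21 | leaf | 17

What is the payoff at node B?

F (Sara): max(13, 1, -8) = 13
G (Sara): max(9, -19, 17) = 17
H (Sara): max(-15, 11, 7, 8) = 11
B (Hugo): min(13, 17, 11) = 11

11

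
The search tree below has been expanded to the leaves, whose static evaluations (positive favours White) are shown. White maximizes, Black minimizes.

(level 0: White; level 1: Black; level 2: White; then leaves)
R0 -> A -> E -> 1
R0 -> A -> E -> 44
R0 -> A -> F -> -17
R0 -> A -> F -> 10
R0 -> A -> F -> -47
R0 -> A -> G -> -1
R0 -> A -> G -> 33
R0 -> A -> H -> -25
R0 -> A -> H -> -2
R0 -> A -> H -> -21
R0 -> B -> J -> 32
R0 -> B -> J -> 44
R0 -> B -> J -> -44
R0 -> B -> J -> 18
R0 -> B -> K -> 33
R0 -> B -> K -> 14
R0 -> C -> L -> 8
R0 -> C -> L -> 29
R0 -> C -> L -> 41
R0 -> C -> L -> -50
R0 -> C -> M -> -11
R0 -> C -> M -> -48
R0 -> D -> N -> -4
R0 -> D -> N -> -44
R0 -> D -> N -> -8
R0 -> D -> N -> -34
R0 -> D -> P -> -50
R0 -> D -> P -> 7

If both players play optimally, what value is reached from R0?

33

E (White): max(1, 44) = 44
F (White): max(-17, 10, -47) = 10
G (White): max(-1, 33) = 33
H (White): max(-25, -2, -21) = -2
A (Black): min(44, 10, 33, -2) = -2
J (White): max(32, 44, -44, 18) = 44
K (White): max(33, 14) = 33
B (Black): min(44, 33) = 33
L (White): max(8, 29, 41, -50) = 41
M (White): max(-11, -48) = -11
C (Black): min(41, -11) = -11
N (White): max(-4, -44, -8, -34) = -4
P (White): max(-50, 7) = 7
D (Black): min(-4, 7) = -4
R0 (White): max(-2, 33, -11, -4) = 33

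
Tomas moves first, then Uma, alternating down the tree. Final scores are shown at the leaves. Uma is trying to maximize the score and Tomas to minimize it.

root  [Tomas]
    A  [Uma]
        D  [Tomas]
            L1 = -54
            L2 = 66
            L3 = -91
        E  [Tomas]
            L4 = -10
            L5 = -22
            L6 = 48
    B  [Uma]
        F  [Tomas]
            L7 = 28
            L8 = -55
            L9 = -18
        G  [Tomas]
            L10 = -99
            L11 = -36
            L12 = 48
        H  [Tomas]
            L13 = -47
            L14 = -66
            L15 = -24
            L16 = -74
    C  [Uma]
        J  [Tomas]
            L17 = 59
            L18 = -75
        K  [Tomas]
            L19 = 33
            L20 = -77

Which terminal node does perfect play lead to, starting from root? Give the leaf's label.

D (Tomas): min(-54, 66, -91) = -91
E (Tomas): min(-10, -22, 48) = -22
A (Uma): max(-91, -22) = -22
F (Tomas): min(28, -55, -18) = -55
G (Tomas): min(-99, -36, 48) = -99
H (Tomas): min(-47, -66, -24, -74) = -74
B (Uma): max(-55, -99, -74) = -55
J (Tomas): min(59, -75) = -75
K (Tomas): min(33, -77) = -77
C (Uma): max(-75, -77) = -75
root (Tomas): min(-22, -55, -75) = -75
At root, Tomas picks C (lowest: -75).
At C, Uma picks J (highest: -75).
At J, Tomas picks L18 (lowest: -75).
Terminal value -75.

L18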